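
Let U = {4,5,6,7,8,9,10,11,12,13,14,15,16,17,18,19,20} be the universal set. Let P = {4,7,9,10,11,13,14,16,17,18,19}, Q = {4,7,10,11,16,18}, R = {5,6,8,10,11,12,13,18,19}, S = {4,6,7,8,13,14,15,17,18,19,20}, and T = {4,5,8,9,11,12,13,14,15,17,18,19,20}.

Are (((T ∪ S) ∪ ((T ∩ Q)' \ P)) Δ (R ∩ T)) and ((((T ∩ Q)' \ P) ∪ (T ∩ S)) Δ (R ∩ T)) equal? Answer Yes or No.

No

T ∪ S = {4,5,6,7,8,9,11,12,13,14,15,17,18,19,20}
T ∩ Q = {4,11,18}
(T ∩ Q)' = {5,6,7,8,9,10,12,13,14,15,16,17,19,20}
(T ∩ Q)' \ P = {5,6,8,12,15,20}
(T ∪ S) ∪ ((T ∩ Q)' \ P) = {4,5,6,7,8,9,11,12,13,14,15,17,18,19,20}
R ∩ T = {5,8,11,12,13,18,19}
((T ∪ S) ∪ ((T ∩ Q)' \ P)) Δ (R ∩ T) = {4,6,7,9,14,15,17,20}
T ∩ S = {4,8,13,14,15,17,18,19,20}
((T ∩ Q)' \ P) ∪ (T ∩ S) = {4,5,6,8,12,13,14,15,17,18,19,20}
(((T ∩ Q)' \ P) ∪ (T ∩ S)) Δ (R ∩ T) = {4,6,11,14,15,17,20}
7 ∈ ((T ∪ S) ∪ ((T ∩ Q)' \ P)) Δ (R ∩ T) but 7 ∉ (((T ∩ Q)' \ P) ∪ (T ∩ S)) Δ (R ∩ T), so they differ.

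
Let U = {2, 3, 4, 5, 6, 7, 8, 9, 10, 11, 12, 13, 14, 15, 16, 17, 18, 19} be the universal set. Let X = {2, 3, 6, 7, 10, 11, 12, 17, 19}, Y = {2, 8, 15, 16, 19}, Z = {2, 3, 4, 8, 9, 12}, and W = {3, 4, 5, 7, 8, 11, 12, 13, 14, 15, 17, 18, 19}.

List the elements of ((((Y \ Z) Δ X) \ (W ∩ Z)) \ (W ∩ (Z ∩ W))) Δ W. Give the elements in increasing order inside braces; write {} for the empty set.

Y \ Z = {15, 16, 19}
(Y \ Z) Δ X = {2, 3, 6, 7, 10, 11, 12, 15, 16, 17}
W ∩ Z = {3, 4, 8, 12}
((Y \ Z) Δ X) \ (W ∩ Z) = {2, 6, 7, 10, 11, 15, 16, 17}
Z ∩ W = {3, 4, 8, 12}
W ∩ (Z ∩ W) = {3, 4, 8, 12}
(((Y \ Z) Δ X) \ (W ∩ Z)) \ (W ∩ (Z ∩ W)) = {2, 6, 7, 10, 11, 15, 16, 17}
((((Y \ Z) Δ X) \ (W ∩ Z)) \ (W ∩ (Z ∩ W))) Δ W = {2, 3, 4, 5, 6, 8, 10, 12, 13, 14, 16, 18, 19}

{2, 3, 4, 5, 6, 8, 10, 12, 13, 14, 16, 18, 19}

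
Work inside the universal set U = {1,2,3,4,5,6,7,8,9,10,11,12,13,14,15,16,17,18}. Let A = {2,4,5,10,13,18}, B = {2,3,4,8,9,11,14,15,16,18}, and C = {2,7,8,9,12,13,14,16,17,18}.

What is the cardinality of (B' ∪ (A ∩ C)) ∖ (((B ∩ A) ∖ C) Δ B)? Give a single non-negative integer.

B' = {1,5,6,7,10,12,13,17}
A ∩ C = {2,13,18}
B' ∪ (A ∩ C) = {1,2,5,6,7,10,12,13,17,18}
B ∩ A = {2,4,18}
(B ∩ A) ∖ C = {4}
((B ∩ A) ∖ C) Δ B = {2,3,8,9,11,14,15,16,18}
(B' ∪ (A ∩ C)) ∖ (((B ∩ A) ∖ C) Δ B) = {1,5,6,7,10,12,13,17}
|(B' ∪ (A ∩ C)) ∖ (((B ∩ A) ∖ C) Δ B)| = 8

8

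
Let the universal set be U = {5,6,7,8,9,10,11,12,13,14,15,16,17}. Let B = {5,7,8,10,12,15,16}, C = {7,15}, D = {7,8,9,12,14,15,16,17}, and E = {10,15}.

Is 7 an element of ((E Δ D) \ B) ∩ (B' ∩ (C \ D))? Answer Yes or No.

No

7 ∉ E and 7 ∈ D, so 7 ∈ E Δ D
7 ∈ (E Δ D) and 7 ∈ B, so 7 ∉ (E Δ D) \ B
7 ∈ B, so 7 ∉ B'
7 ∈ C and 7 ∈ D, so 7 ∉ C \ D
7 ∉ B' and 7 ∉ (C \ D), so 7 ∉ B' ∩ (C \ D)
7 ∉ ((E Δ D) \ B) and 7 ∉ (B' ∩ (C \ D)), so 7 ∉ ((E Δ D) \ B) ∩ (B' ∩ (C \ D))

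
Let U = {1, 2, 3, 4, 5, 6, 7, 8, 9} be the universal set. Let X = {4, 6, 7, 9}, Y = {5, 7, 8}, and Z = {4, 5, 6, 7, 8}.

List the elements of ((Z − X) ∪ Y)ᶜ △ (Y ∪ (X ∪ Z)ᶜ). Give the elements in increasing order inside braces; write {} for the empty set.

Z − X = {5, 8}
(Z − X) ∪ Y = {5, 7, 8}
((Z − X) ∪ Y)ᶜ = {1, 2, 3, 4, 6, 9}
X ∪ Z = {4, 5, 6, 7, 8, 9}
(X ∪ Z)ᶜ = {1, 2, 3}
Y ∪ (X ∪ Z)ᶜ = {1, 2, 3, 5, 7, 8}
((Z − X) ∪ Y)ᶜ △ (Y ∪ (X ∪ Z)ᶜ) = {4, 5, 6, 7, 8, 9}

{4, 5, 6, 7, 8, 9}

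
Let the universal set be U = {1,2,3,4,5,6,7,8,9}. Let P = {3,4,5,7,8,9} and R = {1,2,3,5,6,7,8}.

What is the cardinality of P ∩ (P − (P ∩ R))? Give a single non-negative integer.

2

P ∩ R = {3,5,7,8}
P − (P ∩ R) = {4,9}
P ∩ (P − (P ∩ R)) = {4,9}
|P ∩ (P − (P ∩ R))| = 2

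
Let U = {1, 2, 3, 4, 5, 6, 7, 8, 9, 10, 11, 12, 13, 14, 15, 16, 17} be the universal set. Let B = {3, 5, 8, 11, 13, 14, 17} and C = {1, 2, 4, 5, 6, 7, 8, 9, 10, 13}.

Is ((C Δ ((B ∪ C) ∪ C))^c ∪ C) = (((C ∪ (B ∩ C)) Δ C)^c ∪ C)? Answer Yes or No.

No

B ∪ C = {1, 2, 3, 4, 5, 6, 7, 8, 9, 10, 11, 13, 14, 17}
(B ∪ C) ∪ C = {1, 2, 3, 4, 5, 6, 7, 8, 9, 10, 11, 13, 14, 17}
C Δ ((B ∪ C) ∪ C) = {3, 11, 14, 17}
(C Δ ((B ∪ C) ∪ C))^c = {1, 2, 4, 5, 6, 7, 8, 9, 10, 12, 13, 15, 16}
(C Δ ((B ∪ C) ∪ C))^c ∪ C = {1, 2, 4, 5, 6, 7, 8, 9, 10, 12, 13, 15, 16}
B ∩ C = {5, 8, 13}
C ∪ (B ∩ C) = {1, 2, 4, 5, 6, 7, 8, 9, 10, 13}
(C ∪ (B ∩ C)) Δ C = {}
((C ∪ (B ∩ C)) Δ C)^c = {1, 2, 3, 4, 5, 6, 7, 8, 9, 10, 11, 12, 13, 14, 15, 16, 17}
((C ∪ (B ∩ C)) Δ C)^c ∪ C = {1, 2, 3, 4, 5, 6, 7, 8, 9, 10, 11, 12, 13, 14, 15, 16, 17}
3 ∈ ((C ∪ (B ∩ C)) Δ C)^c ∪ C but 3 ∉ (C Δ ((B ∪ C) ∪ C))^c ∪ C, so they differ.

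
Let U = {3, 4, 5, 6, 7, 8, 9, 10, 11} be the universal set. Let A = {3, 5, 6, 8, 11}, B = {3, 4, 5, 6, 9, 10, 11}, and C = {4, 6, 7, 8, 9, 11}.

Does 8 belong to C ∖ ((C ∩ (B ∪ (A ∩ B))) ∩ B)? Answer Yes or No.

Yes

8 ∈ A and 8 ∉ B, so 8 ∉ A ∩ B
8 ∉ B and 8 ∉ (A ∩ B), so 8 ∉ B ∪ (A ∩ B)
8 ∈ C and 8 ∉ (B ∪ (A ∩ B)), so 8 ∉ C ∩ (B ∪ (A ∩ B))
8 ∉ (C ∩ (B ∪ (A ∩ B))) and 8 ∉ B, so 8 ∉ (C ∩ (B ∪ (A ∩ B))) ∩ B
8 ∈ C and 8 ∉ ((C ∩ (B ∪ (A ∩ B))) ∩ B), so 8 ∈ C ∖ ((C ∩ (B ∪ (A ∩ B))) ∩ B)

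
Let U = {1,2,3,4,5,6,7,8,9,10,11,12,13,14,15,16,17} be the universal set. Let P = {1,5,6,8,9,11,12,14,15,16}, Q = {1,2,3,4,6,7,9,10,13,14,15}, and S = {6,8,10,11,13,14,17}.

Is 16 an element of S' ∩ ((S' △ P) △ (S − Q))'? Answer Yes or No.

16 ∉ S, so 16 ∈ S'
16 ∉ S, so 16 ∈ S'
16 ∈ S' and 16 ∈ P, so 16 ∉ S' △ P
16 ∉ S and 16 ∉ Q, so 16 ∉ S − Q
16 ∉ (S' △ P) and 16 ∉ (S − Q), so 16 ∉ (S' △ P) △ (S − Q)
16 ∈ ((S' △ P) △ (S − Q))' since 16 ∉ ((S' △ P) △ (S − Q))
16 ∈ S' and 16 ∈ ((S' △ P) △ (S − Q))', so 16 ∈ S' ∩ ((S' △ P) △ (S − Q))'

Yes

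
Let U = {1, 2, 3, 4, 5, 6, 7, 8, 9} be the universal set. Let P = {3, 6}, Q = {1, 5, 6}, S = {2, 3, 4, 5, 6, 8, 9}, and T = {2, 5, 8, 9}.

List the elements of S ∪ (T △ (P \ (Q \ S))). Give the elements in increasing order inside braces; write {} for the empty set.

Q \ S = {1}
P \ (Q \ S) = {3, 6}
T △ (P \ (Q \ S)) = {2, 3, 5, 6, 8, 9}
S ∪ (T △ (P \ (Q \ S))) = {2, 3, 4, 5, 6, 8, 9}

{2, 3, 4, 5, 6, 8, 9}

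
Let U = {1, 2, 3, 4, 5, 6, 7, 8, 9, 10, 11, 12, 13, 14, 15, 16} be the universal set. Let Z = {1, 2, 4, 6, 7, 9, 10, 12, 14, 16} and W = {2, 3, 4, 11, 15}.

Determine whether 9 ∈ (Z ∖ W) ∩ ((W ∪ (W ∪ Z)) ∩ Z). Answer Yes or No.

9 ∈ Z and 9 ∉ W, so 9 ∈ Z ∖ W
9 ∉ W and 9 ∈ Z, so 9 ∈ W ∪ Z
9 ∉ W and 9 ∈ (W ∪ Z), so 9 ∈ W ∪ (W ∪ Z)
9 ∈ (W ∪ (W ∪ Z)) and 9 ∈ Z, so 9 ∈ (W ∪ (W ∪ Z)) ∩ Z
9 ∈ (Z ∖ W) and 9 ∈ ((W ∪ (W ∪ Z)) ∩ Z), so 9 ∈ (Z ∖ W) ∩ ((W ∪ (W ∪ Z)) ∩ Z)

Yes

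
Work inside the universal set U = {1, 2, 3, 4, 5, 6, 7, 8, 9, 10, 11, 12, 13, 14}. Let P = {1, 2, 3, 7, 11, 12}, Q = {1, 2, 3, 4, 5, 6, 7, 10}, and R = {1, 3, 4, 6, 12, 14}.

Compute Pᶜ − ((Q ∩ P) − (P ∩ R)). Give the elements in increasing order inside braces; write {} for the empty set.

Pᶜ = {4, 5, 6, 8, 9, 10, 13, 14}
Q ∩ P = {1, 2, 3, 7}
P ∩ R = {1, 3, 12}
(Q ∩ P) − (P ∩ R) = {2, 7}
Pᶜ − ((Q ∩ P) − (P ∩ R)) = {4, 5, 6, 8, 9, 10, 13, 14}

{4, 5, 6, 8, 9, 10, 13, 14}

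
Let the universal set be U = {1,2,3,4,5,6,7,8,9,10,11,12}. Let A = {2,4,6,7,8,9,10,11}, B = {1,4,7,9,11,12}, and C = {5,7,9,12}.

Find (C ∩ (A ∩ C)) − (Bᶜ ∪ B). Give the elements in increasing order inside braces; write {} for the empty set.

{}

A ∩ C = {7,9}
C ∩ (A ∩ C) = {7,9}
Bᶜ = {2,3,5,6,8,10}
Bᶜ ∪ B = {1,2,3,4,5,6,7,8,9,10,11,12}
(C ∩ (A ∩ C)) − (Bᶜ ∪ B) = {}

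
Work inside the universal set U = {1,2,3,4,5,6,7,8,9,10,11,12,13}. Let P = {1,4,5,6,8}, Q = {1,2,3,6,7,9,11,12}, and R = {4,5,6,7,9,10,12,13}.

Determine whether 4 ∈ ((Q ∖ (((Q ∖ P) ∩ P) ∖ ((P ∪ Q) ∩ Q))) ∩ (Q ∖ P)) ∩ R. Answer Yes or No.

No

4 ∉ Q and 4 ∈ P, so 4 ∉ Q ∖ P
4 ∉ (Q ∖ P) and 4 ∈ P, so 4 ∉ (Q ∖ P) ∩ P
4 ∈ P and 4 ∉ Q, so 4 ∈ P ∪ Q
4 ∈ (P ∪ Q) and 4 ∉ Q, so 4 ∉ (P ∪ Q) ∩ Q
4 ∉ ((Q ∖ P) ∩ P) and 4 ∉ ((P ∪ Q) ∩ Q), so 4 ∉ ((Q ∖ P) ∩ P) ∖ ((P ∪ Q) ∩ Q)
4 ∉ Q and 4 ∉ (((Q ∖ P) ∩ P) ∖ ((P ∪ Q) ∩ Q)), so 4 ∉ Q ∖ (((Q ∖ P) ∩ P) ∖ ((P ∪ Q) ∩ Q))
4 ∉ Q and 4 ∈ P, so 4 ∉ Q ∖ P
4 ∉ (Q ∖ (((Q ∖ P) ∩ P) ∖ ((P ∪ Q) ∩ Q))) and 4 ∉ (Q ∖ P), so 4 ∉ (Q ∖ (((Q ∖ P) ∩ P) ∖ ((P ∪ Q) ∩ Q))) ∩ (Q ∖ P)
4 ∉ ((Q ∖ (((Q ∖ P) ∩ P) ∖ ((P ∪ Q) ∩ Q))) ∩ (Q ∖ P)) and 4 ∈ R, so 4 ∉ ((Q ∖ (((Q ∖ P) ∩ P) ∖ ((P ∪ Q) ∩ Q))) ∩ (Q ∖ P)) ∩ R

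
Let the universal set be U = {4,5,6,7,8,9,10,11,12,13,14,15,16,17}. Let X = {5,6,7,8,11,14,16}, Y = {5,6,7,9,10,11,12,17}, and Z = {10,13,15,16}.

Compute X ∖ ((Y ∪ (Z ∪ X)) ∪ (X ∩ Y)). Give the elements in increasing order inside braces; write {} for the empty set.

Z ∪ X = {5,6,7,8,10,11,13,14,15,16}
Y ∪ (Z ∪ X) = {5,6,7,8,9,10,11,12,13,14,15,16,17}
X ∩ Y = {5,6,7,11}
(Y ∪ (Z ∪ X)) ∪ (X ∩ Y) = {5,6,7,8,9,10,11,12,13,14,15,16,17}
X ∖ ((Y ∪ (Z ∪ X)) ∪ (X ∩ Y)) = {}

{}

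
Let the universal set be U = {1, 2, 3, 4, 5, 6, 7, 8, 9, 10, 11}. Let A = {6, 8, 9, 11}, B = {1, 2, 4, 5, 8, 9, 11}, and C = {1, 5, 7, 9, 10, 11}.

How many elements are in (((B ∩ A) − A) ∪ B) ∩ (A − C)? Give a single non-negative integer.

B ∩ A = {8, 9, 11}
(B ∩ A) − A = {}
((B ∩ A) − A) ∪ B = {1, 2, 4, 5, 8, 9, 11}
A − C = {6, 8}
(((B ∩ A) − A) ∪ B) ∩ (A − C) = {8}
|(((B ∩ A) − A) ∪ B) ∩ (A − C)| = 1

1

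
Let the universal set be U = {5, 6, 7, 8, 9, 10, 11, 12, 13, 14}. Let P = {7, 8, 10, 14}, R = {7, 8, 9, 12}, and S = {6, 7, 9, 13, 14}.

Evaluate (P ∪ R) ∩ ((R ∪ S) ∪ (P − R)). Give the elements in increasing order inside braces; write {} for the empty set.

P ∪ R = {7, 8, 9, 10, 12, 14}
R ∪ S = {6, 7, 8, 9, 12, 13, 14}
P − R = {10, 14}
(R ∪ S) ∪ (P − R) = {6, 7, 8, 9, 10, 12, 13, 14}
(P ∪ R) ∩ ((R ∪ S) ∪ (P − R)) = {7, 8, 9, 10, 12, 14}

{7, 8, 9, 10, 12, 14}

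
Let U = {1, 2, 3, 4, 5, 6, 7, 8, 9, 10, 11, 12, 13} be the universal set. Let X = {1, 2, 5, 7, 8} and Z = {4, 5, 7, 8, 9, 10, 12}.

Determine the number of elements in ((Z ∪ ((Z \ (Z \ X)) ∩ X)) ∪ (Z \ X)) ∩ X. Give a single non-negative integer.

Z \ X = {4, 9, 10, 12}
Z \ (Z \ X) = {5, 7, 8}
(Z \ (Z \ X)) ∩ X = {5, 7, 8}
Z ∪ ((Z \ (Z \ X)) ∩ X) = {4, 5, 7, 8, 9, 10, 12}
(Z ∪ ((Z \ (Z \ X)) ∩ X)) ∪ (Z \ X) = {4, 5, 7, 8, 9, 10, 12}
((Z ∪ ((Z \ (Z \ X)) ∩ X)) ∪ (Z \ X)) ∩ X = {5, 7, 8}
|((Z ∪ ((Z \ (Z \ X)) ∩ X)) ∪ (Z \ X)) ∩ X| = 3

3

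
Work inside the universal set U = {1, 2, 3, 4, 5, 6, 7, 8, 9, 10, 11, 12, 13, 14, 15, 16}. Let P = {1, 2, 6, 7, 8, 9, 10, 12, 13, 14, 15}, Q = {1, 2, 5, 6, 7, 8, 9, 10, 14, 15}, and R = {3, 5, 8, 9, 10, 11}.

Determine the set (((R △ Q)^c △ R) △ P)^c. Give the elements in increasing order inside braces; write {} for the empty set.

{5, 12, 13}

R △ Q = {1, 2, 3, 6, 7, 11, 14, 15}
(R △ Q)^c = {4, 5, 8, 9, 10, 12, 13, 16}
(R △ Q)^c △ R = {3, 4, 11, 12, 13, 16}
((R △ Q)^c △ R) △ P = {1, 2, 3, 4, 6, 7, 8, 9, 10, 11, 14, 15, 16}
(((R △ Q)^c △ R) △ P)^c = {5, 12, 13}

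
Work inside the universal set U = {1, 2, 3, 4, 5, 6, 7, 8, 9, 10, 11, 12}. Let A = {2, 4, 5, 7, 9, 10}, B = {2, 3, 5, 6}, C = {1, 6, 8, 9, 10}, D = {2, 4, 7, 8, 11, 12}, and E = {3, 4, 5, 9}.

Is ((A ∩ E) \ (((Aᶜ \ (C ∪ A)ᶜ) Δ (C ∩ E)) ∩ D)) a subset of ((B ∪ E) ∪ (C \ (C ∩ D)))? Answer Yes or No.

Yes

A ∩ E = {4, 5, 9}
Aᶜ = {1, 3, 6, 8, 11, 12}
C ∪ A = {1, 2, 4, 5, 6, 7, 8, 9, 10}
(C ∪ A)ᶜ = {3, 11, 12}
Aᶜ \ (C ∪ A)ᶜ = {1, 6, 8}
C ∩ E = {9}
(Aᶜ \ (C ∪ A)ᶜ) Δ (C ∩ E) = {1, 6, 8, 9}
((Aᶜ \ (C ∪ A)ᶜ) Δ (C ∩ E)) ∩ D = {8}
(A ∩ E) \ (((Aᶜ \ (C ∪ A)ᶜ) Δ (C ∩ E)) ∩ D) = {4, 5, 9}
B ∪ E = {2, 3, 4, 5, 6, 9}
C ∩ D = {8}
C \ (C ∩ D) = {1, 6, 9, 10}
(B ∪ E) ∪ (C \ (C ∩ D)) = {1, 2, 3, 4, 5, 6, 9, 10}
Every element of {4, 5, 9} is in {1, 2, 3, 4, 5, 6, 9, 10}, so (A ∩ E) \ (((Aᶜ \ (C ∪ A)ᶜ) Δ (C ∩ E)) ∩ D) ⊆ (B ∪ E) ∪ (C \ (C ∩ D)).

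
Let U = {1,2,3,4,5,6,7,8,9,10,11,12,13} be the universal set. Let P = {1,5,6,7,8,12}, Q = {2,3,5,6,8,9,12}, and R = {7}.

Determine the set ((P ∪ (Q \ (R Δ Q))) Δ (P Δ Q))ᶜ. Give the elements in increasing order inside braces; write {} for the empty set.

R Δ Q = {2,3,5,6,7,8,9,12}
Q \ (R Δ Q) = {}
P ∪ (Q \ (R Δ Q)) = {1,5,6,7,8,12}
P Δ Q = {1,2,3,7,9}
(P ∪ (Q \ (R Δ Q))) Δ (P Δ Q) = {2,3,5,6,8,9,12}
((P ∪ (Q \ (R Δ Q))) Δ (P Δ Q))ᶜ = {1,4,7,10,11,13}

{1,4,7,10,11,13}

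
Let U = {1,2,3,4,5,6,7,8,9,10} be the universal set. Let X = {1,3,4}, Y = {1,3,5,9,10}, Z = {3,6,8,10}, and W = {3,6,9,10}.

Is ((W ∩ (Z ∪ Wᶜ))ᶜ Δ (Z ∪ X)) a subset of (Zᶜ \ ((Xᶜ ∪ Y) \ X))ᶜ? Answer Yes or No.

Wᶜ = {1,2,4,5,7,8}
Z ∪ Wᶜ = {1,2,3,4,5,6,7,8,10}
W ∩ (Z ∪ Wᶜ) = {3,6,10}
(W ∩ (Z ∪ Wᶜ))ᶜ = {1,2,4,5,7,8,9}
Z ∪ X = {1,3,4,6,8,10}
(W ∩ (Z ∪ Wᶜ))ᶜ Δ (Z ∪ X) = {2,3,5,6,7,9,10}
Zᶜ = {1,2,4,5,7,9}
Xᶜ = {2,5,6,7,8,9,10}
Xᶜ ∪ Y = {1,2,3,5,6,7,8,9,10}
(Xᶜ ∪ Y) \ X = {2,5,6,7,8,9,10}
Zᶜ \ ((Xᶜ ∪ Y) \ X) = {1,4}
(Zᶜ \ ((Xᶜ ∪ Y) \ X))ᶜ = {2,3,5,6,7,8,9,10}
Every element of {2,3,5,6,7,9,10} is in {2,3,5,6,7,8,9,10}, so (W ∩ (Z ∪ Wᶜ))ᶜ Δ (Z ∪ X) ⊆ (Zᶜ \ ((Xᶜ ∪ Y) \ X))ᶜ.

Yes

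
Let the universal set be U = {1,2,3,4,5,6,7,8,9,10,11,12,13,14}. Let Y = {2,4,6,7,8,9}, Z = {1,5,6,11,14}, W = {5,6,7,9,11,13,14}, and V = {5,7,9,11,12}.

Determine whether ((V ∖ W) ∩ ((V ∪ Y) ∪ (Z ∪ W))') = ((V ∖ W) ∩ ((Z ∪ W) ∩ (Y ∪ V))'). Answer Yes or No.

V ∖ W = {12}
V ∪ Y = {2,4,5,6,7,8,9,11,12}
Z ∪ W = {1,5,6,7,9,11,13,14}
(V ∪ Y) ∪ (Z ∪ W) = {1,2,4,5,6,7,8,9,11,12,13,14}
((V ∪ Y) ∪ (Z ∪ W))' = {3,10}
(V ∖ W) ∩ ((V ∪ Y) ∪ (Z ∪ W))' = {}
Y ∪ V = {2,4,5,6,7,8,9,11,12}
(Z ∪ W) ∩ (Y ∪ V) = {5,6,7,9,11}
((Z ∪ W) ∩ (Y ∪ V))' = {1,2,3,4,8,10,12,13,14}
(V ∖ W) ∩ ((Z ∪ W) ∩ (Y ∪ V))' = {12}
12 ∈ (V ∖ W) ∩ ((Z ∪ W) ∩ (Y ∪ V))' but 12 ∉ (V ∖ W) ∩ ((V ∪ Y) ∪ (Z ∪ W))', so they differ.

No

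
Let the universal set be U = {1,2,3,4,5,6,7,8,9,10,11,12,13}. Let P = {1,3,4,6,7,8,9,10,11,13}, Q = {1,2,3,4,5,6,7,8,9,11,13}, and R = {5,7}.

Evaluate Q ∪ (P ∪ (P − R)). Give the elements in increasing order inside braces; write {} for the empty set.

{1,2,3,4,5,6,7,8,9,10,11,13}

P − R = {1,3,4,6,8,9,10,11,13}
P ∪ (P − R) = {1,3,4,6,7,8,9,10,11,13}
Q ∪ (P ∪ (P − R)) = {1,2,3,4,5,6,7,8,9,10,11,13}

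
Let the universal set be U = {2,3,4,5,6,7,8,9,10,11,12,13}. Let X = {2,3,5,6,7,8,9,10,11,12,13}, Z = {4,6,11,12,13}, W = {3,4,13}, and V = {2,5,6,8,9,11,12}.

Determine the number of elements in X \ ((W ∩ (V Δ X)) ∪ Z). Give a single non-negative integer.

6

V Δ X = {3,7,10,13}
W ∩ (V Δ X) = {3,13}
(W ∩ (V Δ X)) ∪ Z = {3,4,6,11,12,13}
X \ ((W ∩ (V Δ X)) ∪ Z) = {2,5,7,8,9,10}
|X \ ((W ∩ (V Δ X)) ∪ Z)| = 6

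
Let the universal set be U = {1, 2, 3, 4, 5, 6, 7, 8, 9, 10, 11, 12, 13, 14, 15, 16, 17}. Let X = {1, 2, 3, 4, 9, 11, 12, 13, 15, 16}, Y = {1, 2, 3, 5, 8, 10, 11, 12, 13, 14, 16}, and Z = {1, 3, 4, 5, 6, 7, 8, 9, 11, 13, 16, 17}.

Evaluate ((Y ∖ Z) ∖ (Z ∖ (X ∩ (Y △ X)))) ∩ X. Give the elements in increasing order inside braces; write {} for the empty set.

{2, 12}

Y ∖ Z = {2, 10, 12, 14}
Y △ X = {4, 5, 8, 9, 10, 14, 15}
X ∩ (Y △ X) = {4, 9, 15}
Z ∖ (X ∩ (Y △ X)) = {1, 3, 5, 6, 7, 8, 11, 13, 16, 17}
(Y ∖ Z) ∖ (Z ∖ (X ∩ (Y △ X))) = {2, 10, 12, 14}
((Y ∖ Z) ∖ (Z ∖ (X ∩ (Y △ X)))) ∩ X = {2, 12}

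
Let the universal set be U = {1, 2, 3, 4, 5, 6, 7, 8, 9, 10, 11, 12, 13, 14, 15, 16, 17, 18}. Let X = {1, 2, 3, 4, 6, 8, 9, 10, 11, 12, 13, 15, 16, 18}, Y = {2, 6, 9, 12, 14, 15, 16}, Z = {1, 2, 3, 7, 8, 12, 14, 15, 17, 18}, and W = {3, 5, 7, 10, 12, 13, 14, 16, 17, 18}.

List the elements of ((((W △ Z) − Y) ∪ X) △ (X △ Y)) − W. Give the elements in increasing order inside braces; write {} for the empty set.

W △ Z = {1, 2, 5, 8, 10, 13, 15, 16}
(W △ Z) − Y = {1, 5, 8, 10, 13}
((W △ Z) − Y) ∪ X = {1, 2, 3, 4, 5, 6, 8, 9, 10, 11, 12, 13, 15, 16, 18}
X △ Y = {1, 3, 4, 8, 10, 11, 13, 14, 18}
(((W △ Z) − Y) ∪ X) △ (X △ Y) = {2, 5, 6, 9, 12, 14, 15, 16}
((((W △ Z) − Y) ∪ X) △ (X △ Y)) − W = {2, 6, 9, 15}

{2, 6, 9, 15}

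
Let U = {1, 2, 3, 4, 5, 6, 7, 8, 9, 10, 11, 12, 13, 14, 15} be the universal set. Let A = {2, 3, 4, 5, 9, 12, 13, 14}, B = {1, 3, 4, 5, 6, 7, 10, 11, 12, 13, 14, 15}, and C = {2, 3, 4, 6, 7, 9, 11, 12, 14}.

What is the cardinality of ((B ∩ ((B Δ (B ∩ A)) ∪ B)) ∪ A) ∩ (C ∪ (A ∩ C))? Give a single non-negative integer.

9

B ∩ A = {3, 4, 5, 12, 13, 14}
B Δ (B ∩ A) = {1, 6, 7, 10, 11, 15}
(B Δ (B ∩ A)) ∪ B = {1, 3, 4, 5, 6, 7, 10, 11, 12, 13, 14, 15}
B ∩ ((B Δ (B ∩ A)) ∪ B) = {1, 3, 4, 5, 6, 7, 10, 11, 12, 13, 14, 15}
(B ∩ ((B Δ (B ∩ A)) ∪ B)) ∪ A = {1, 2, 3, 4, 5, 6, 7, 9, 10, 11, 12, 13, 14, 15}
A ∩ C = {2, 3, 4, 9, 12, 14}
C ∪ (A ∩ C) = {2, 3, 4, 6, 7, 9, 11, 12, 14}
((B ∩ ((B Δ (B ∩ A)) ∪ B)) ∪ A) ∩ (C ∪ (A ∩ C)) = {2, 3, 4, 6, 7, 9, 11, 12, 14}
|((B ∩ ((B Δ (B ∩ A)) ∪ B)) ∪ A) ∩ (C ∪ (A ∩ C))| = 9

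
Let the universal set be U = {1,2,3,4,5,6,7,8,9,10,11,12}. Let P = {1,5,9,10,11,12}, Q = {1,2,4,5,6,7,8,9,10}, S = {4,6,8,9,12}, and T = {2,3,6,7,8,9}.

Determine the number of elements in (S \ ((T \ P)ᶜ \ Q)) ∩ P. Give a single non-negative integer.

T \ P = {2,3,6,7,8}
(T \ P)ᶜ = {1,4,5,9,10,11,12}
(T \ P)ᶜ \ Q = {11,12}
S \ ((T \ P)ᶜ \ Q) = {4,6,8,9}
(S \ ((T \ P)ᶜ \ Q)) ∩ P = {9}
|(S \ ((T \ P)ᶜ \ Q)) ∩ P| = 1

1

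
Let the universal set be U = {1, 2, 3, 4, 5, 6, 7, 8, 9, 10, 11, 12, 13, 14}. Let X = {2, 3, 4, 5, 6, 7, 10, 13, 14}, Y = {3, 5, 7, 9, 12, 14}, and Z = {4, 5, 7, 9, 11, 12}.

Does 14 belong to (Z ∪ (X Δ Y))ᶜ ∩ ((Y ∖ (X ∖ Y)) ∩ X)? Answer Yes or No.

14 ∈ X and 14 ∈ Y, so 14 ∉ X Δ Y
14 ∉ Z and 14 ∉ (X Δ Y), so 14 ∉ Z ∪ (X Δ Y)
14 ∈ (Z ∪ (X Δ Y))ᶜ since 14 ∉ (Z ∪ (X Δ Y))
14 ∈ X and 14 ∈ Y, so 14 ∉ X ∖ Y
14 ∈ Y and 14 ∉ (X ∖ Y), so 14 ∈ Y ∖ (X ∖ Y)
14 ∈ (Y ∖ (X ∖ Y)) and 14 ∈ X, so 14 ∈ (Y ∖ (X ∖ Y)) ∩ X
14 ∈ (Z ∪ (X Δ Y))ᶜ and 14 ∈ ((Y ∖ (X ∖ Y)) ∩ X), so 14 ∈ (Z ∪ (X Δ Y))ᶜ ∩ ((Y ∖ (X ∖ Y)) ∩ X)

Yes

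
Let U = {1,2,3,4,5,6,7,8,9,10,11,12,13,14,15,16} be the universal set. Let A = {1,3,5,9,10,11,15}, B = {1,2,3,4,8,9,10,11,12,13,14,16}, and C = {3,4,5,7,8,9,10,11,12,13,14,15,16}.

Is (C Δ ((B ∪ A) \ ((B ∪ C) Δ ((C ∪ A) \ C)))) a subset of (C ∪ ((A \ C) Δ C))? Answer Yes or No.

B ∪ A = {1,2,3,4,5,8,9,10,11,12,13,14,15,16}
B ∪ C = {1,2,3,4,5,7,8,9,10,11,12,13,14,15,16}
C ∪ A = {1,3,4,5,7,8,9,10,11,12,13,14,15,16}
(C ∪ A) \ C = {1}
(B ∪ C) Δ ((C ∪ A) \ C) = {2,3,4,5,7,8,9,10,11,12,13,14,15,16}
(B ∪ A) \ ((B ∪ C) Δ ((C ∪ A) \ C)) = {1}
C Δ ((B ∪ A) \ ((B ∪ C) Δ ((C ∪ A) \ C))) = {1,3,4,5,7,8,9,10,11,12,13,14,15,16}
A \ C = {1}
(A \ C) Δ C = {1,3,4,5,7,8,9,10,11,12,13,14,15,16}
C ∪ ((A \ C) Δ C) = {1,3,4,5,7,8,9,10,11,12,13,14,15,16}
Every element of {1,3,4,5,7,8,9,10,11,12,13,14,15,16} is in {1,3,4,5,7,8,9,10,11,12,13,14,15,16}, so C Δ ((B ∪ A) \ ((B ∪ C) Δ ((C ∪ A) \ C))) ⊆ C ∪ ((A \ C) Δ C).

Yes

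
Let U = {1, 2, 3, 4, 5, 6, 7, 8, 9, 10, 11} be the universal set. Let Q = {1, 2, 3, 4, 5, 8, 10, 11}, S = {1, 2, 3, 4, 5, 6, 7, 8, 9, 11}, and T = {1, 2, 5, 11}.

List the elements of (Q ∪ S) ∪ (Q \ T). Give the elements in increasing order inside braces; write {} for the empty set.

Q ∪ S = {1, 2, 3, 4, 5, 6, 7, 8, 9, 10, 11}
Q \ T = {3, 4, 8, 10}
(Q ∪ S) ∪ (Q \ T) = {1, 2, 3, 4, 5, 6, 7, 8, 9, 10, 11}

{1, 2, 3, 4, 5, 6, 7, 8, 9, 10, 11}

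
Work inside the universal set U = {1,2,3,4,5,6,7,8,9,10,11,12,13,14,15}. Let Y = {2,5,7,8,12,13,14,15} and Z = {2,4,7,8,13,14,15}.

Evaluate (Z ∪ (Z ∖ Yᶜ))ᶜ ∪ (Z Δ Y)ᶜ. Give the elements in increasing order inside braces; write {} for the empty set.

Yᶜ = {1,3,4,6,9,10,11}
Z ∖ Yᶜ = {2,7,8,13,14,15}
Z ∪ (Z ∖ Yᶜ) = {2,4,7,8,13,14,15}
(Z ∪ (Z ∖ Yᶜ))ᶜ = {1,3,5,6,9,10,11,12}
Z Δ Y = {4,5,12}
(Z Δ Y)ᶜ = {1,2,3,6,7,8,9,10,11,13,14,15}
(Z ∪ (Z ∖ Yᶜ))ᶜ ∪ (Z Δ Y)ᶜ = {1,2,3,5,6,7,8,9,10,11,12,13,14,15}

{1,2,3,5,6,7,8,9,10,11,12,13,14,15}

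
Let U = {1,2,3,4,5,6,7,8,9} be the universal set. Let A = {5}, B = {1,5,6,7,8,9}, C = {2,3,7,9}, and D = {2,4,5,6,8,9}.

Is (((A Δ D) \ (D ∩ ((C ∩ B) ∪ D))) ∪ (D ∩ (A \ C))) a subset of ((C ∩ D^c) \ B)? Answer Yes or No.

No

A Δ D = {2,4,6,8,9}
C ∩ B = {7,9}
(C ∩ B) ∪ D = {2,4,5,6,7,8,9}
D ∩ ((C ∩ B) ∪ D) = {2,4,5,6,8,9}
(A Δ D) \ (D ∩ ((C ∩ B) ∪ D)) = {}
A \ C = {5}
D ∩ (A \ C) = {5}
((A Δ D) \ (D ∩ ((C ∩ B) ∪ D))) ∪ (D ∩ (A \ C)) = {5}
D^c = {1,3,7}
C ∩ D^c = {3,7}
(C ∩ D^c) \ B = {3}
5 ∈ ((A Δ D) \ (D ∩ ((C ∩ B) ∪ D))) ∪ (D ∩ (A \ C)) but 5 ∉ (C ∩ D^c) \ B, so the inclusion fails.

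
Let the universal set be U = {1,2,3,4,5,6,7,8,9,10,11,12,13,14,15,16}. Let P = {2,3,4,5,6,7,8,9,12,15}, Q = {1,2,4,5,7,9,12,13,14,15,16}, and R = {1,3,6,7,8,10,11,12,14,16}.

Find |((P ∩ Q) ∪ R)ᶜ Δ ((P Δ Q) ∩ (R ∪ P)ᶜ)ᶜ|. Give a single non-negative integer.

16

P ∩ Q = {2,4,5,7,9,12,15}
(P ∩ Q) ∪ R = {1,2,3,4,5,6,7,8,9,10,11,12,14,15,16}
((P ∩ Q) ∪ R)ᶜ = {13}
P Δ Q = {1,3,6,8,13,14,16}
R ∪ P = {1,2,3,4,5,6,7,8,9,10,11,12,14,15,16}
(R ∪ P)ᶜ = {13}
(P Δ Q) ∩ (R ∪ P)ᶜ = {13}
((P Δ Q) ∩ (R ∪ P)ᶜ)ᶜ = {1,2,3,4,5,6,7,8,9,10,11,12,14,15,16}
((P ∩ Q) ∪ R)ᶜ Δ ((P Δ Q) ∩ (R ∪ P)ᶜ)ᶜ = {1,2,3,4,5,6,7,8,9,10,11,12,13,14,15,16}
|((P ∩ Q) ∪ R)ᶜ Δ ((P Δ Q) ∩ (R ∪ P)ᶜ)ᶜ| = 16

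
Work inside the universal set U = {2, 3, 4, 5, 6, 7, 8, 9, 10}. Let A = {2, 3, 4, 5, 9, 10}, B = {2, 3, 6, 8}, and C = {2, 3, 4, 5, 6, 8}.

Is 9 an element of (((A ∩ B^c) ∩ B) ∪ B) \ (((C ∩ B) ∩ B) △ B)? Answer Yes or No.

9 ∉ B, so 9 ∈ B^c
9 ∈ A and 9 ∈ B^c, so 9 ∈ A ∩ B^c
9 ∈ (A ∩ B^c) and 9 ∉ B, so 9 ∉ (A ∩ B^c) ∩ B
9 ∉ ((A ∩ B^c) ∩ B) and 9 ∉ B, so 9 ∉ ((A ∩ B^c) ∩ B) ∪ B
9 ∉ C and 9 ∉ B, so 9 ∉ C ∩ B
9 ∉ (C ∩ B) and 9 ∉ B, so 9 ∉ (C ∩ B) ∩ B
9 ∉ ((C ∩ B) ∩ B) and 9 ∉ B, so 9 ∉ ((C ∩ B) ∩ B) △ B
9 ∉ (((A ∩ B^c) ∩ B) ∪ B) and 9 ∉ (((C ∩ B) ∩ B) △ B), so 9 ∉ (((A ∩ B^c) ∩ B) ∪ B) \ (((C ∩ B) ∩ B) △ B)

No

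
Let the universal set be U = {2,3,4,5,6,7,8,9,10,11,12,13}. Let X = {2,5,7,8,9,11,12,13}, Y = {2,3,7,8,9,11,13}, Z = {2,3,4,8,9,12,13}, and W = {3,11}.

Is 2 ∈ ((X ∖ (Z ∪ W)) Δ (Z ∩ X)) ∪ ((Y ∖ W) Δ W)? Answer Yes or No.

Yes

2 ∈ Z and 2 ∉ W, so 2 ∈ Z ∪ W
2 ∈ X and 2 ∈ (Z ∪ W), so 2 ∉ X ∖ (Z ∪ W)
2 ∈ Z and 2 ∈ X, so 2 ∈ Z ∩ X
2 ∉ (X ∖ (Z ∪ W)) and 2 ∈ (Z ∩ X), so 2 ∈ (X ∖ (Z ∪ W)) Δ (Z ∩ X)
2 ∈ Y and 2 ∉ W, so 2 ∈ Y ∖ W
2 ∈ (Y ∖ W) and 2 ∉ W, so 2 ∈ (Y ∖ W) Δ W
2 ∈ ((X ∖ (Z ∪ W)) Δ (Z ∩ X)) and 2 ∈ ((Y ∖ W) Δ W), so 2 ∈ ((X ∖ (Z ∪ W)) Δ (Z ∩ X)) ∪ ((Y ∖ W) Δ W)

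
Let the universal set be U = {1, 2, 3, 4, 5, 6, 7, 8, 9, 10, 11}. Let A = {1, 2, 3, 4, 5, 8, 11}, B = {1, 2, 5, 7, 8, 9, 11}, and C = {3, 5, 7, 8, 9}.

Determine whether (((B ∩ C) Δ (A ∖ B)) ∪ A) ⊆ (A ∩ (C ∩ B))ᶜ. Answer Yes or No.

B ∩ C = {5, 7, 8, 9}
A ∖ B = {3, 4}
(B ∩ C) Δ (A ∖ B) = {3, 4, 5, 7, 8, 9}
((B ∩ C) Δ (A ∖ B)) ∪ A = {1, 2, 3, 4, 5, 7, 8, 9, 11}
C ∩ B = {5, 7, 8, 9}
A ∩ (C ∩ B) = {5, 8}
(A ∩ (C ∩ B))ᶜ = {1, 2, 3, 4, 6, 7, 9, 10, 11}
5 ∈ ((B ∩ C) Δ (A ∖ B)) ∪ A but 5 ∉ (A ∩ (C ∩ B))ᶜ, so the inclusion fails.

No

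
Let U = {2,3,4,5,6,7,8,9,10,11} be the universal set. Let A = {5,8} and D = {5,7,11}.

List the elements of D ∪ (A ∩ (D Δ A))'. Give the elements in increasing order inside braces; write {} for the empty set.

D Δ A = {7,8,11}
A ∩ (D Δ A) = {8}
(A ∩ (D Δ A))' = {2,3,4,5,6,7,9,10,11}
D ∪ (A ∩ (D Δ A))' = {2,3,4,5,6,7,9,10,11}

{2,3,4,5,6,7,9,10,11}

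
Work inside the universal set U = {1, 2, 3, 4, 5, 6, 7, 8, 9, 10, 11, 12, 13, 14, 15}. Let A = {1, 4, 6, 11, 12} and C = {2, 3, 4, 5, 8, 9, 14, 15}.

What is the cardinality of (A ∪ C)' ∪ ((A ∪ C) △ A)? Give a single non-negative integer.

10

A ∪ C = {1, 2, 3, 4, 5, 6, 8, 9, 11, 12, 14, 15}
(A ∪ C)' = {7, 10, 13}
(A ∪ C) △ A = {2, 3, 5, 8, 9, 14, 15}
(A ∪ C)' ∪ ((A ∪ C) △ A) = {2, 3, 5, 7, 8, 9, 10, 13, 14, 15}
|(A ∪ C)' ∪ ((A ∪ C) △ A)| = 10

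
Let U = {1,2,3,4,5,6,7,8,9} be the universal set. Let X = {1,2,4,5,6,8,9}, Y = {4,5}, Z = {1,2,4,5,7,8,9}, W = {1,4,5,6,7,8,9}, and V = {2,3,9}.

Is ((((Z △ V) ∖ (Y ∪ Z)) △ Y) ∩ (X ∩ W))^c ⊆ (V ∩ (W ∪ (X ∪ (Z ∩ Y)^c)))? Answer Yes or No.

Z △ V = {1,3,4,5,7,8}
Y ∪ Z = {1,2,4,5,7,8,9}
(Z △ V) ∖ (Y ∪ Z) = {3}
((Z △ V) ∖ (Y ∪ Z)) △ Y = {3,4,5}
X ∩ W = {1,4,5,6,8,9}
(((Z △ V) ∖ (Y ∪ Z)) △ Y) ∩ (X ∩ W) = {4,5}
((((Z △ V) ∖ (Y ∪ Z)) △ Y) ∩ (X ∩ W))^c = {1,2,3,6,7,8,9}
Z ∩ Y = {4,5}
(Z ∩ Y)^c = {1,2,3,6,7,8,9}
X ∪ (Z ∩ Y)^c = {1,2,3,4,5,6,7,8,9}
W ∪ (X ∪ (Z ∩ Y)^c) = {1,2,3,4,5,6,7,8,9}
V ∩ (W ∪ (X ∪ (Z ∩ Y)^c)) = {2,3,9}
1 ∈ ((((Z △ V) ∖ (Y ∪ Z)) △ Y) ∩ (X ∩ W))^c but 1 ∉ V ∩ (W ∪ (X ∪ (Z ∩ Y)^c)), so the inclusion fails.

No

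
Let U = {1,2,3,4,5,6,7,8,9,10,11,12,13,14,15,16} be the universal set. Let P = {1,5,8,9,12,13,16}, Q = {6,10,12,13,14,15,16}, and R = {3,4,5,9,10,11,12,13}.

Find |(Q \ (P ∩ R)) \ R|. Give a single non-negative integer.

4

P ∩ R = {5,9,12,13}
Q \ (P ∩ R) = {6,10,14,15,16}
(Q \ (P ∩ R)) \ R = {6,14,15,16}
|(Q \ (P ∩ R)) \ R| = 4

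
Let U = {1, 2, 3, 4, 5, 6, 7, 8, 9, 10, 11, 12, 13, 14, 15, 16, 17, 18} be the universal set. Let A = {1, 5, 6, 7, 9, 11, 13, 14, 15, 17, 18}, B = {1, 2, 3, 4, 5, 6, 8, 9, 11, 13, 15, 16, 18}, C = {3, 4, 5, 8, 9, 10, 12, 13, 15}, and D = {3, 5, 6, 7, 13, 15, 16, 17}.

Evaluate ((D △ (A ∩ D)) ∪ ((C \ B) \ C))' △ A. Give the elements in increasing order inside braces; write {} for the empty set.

A ∩ D = {5, 6, 7, 13, 15, 17}
D △ (A ∩ D) = {3, 16}
C \ B = {10, 12}
(C \ B) \ C = {}
(D △ (A ∩ D)) ∪ ((C \ B) \ C) = {3, 16}
((D △ (A ∩ D)) ∪ ((C \ B) \ C))' = {1, 2, 4, 5, 6, 7, 8, 9, 10, 11, 12, 13, 14, 15, 17, 18}
((D △ (A ∩ D)) ∪ ((C \ B) \ C))' △ A = {2, 4, 8, 10, 12}

{2, 4, 8, 10, 12}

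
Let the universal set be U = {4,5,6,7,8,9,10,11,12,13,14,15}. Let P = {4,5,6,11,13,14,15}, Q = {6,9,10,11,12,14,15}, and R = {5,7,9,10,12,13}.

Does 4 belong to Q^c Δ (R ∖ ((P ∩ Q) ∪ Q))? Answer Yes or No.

4 ∉ Q, so 4 ∈ Q^c
4 ∈ P and 4 ∉ Q, so 4 ∉ P ∩ Q
4 ∉ (P ∩ Q) and 4 ∉ Q, so 4 ∉ (P ∩ Q) ∪ Q
4 ∉ R and 4 ∉ ((P ∩ Q) ∪ Q), so 4 ∉ R ∖ ((P ∩ Q) ∪ Q)
4 ∈ Q^c and 4 ∉ (R ∖ ((P ∩ Q) ∪ Q)), so 4 ∈ Q^c Δ (R ∖ ((P ∩ Q) ∪ Q))

Yes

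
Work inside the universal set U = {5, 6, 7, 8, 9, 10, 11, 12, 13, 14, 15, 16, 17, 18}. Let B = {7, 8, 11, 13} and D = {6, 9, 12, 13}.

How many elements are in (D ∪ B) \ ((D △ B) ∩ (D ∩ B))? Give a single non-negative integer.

7

D ∪ B = {6, 7, 8, 9, 11, 12, 13}
D △ B = {6, 7, 8, 9, 11, 12}
D ∩ B = {13}
(D △ B) ∩ (D ∩ B) = {}
(D ∪ B) \ ((D △ B) ∩ (D ∩ B)) = {6, 7, 8, 9, 11, 12, 13}
|(D ∪ B) \ ((D △ B) ∩ (D ∩ B))| = 7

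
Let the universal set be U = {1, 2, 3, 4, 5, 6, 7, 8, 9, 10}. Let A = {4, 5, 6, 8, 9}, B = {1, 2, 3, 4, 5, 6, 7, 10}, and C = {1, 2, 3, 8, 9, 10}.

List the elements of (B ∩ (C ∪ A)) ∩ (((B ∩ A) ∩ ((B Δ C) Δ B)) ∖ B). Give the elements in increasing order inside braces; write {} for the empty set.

C ∪ A = {1, 2, 3, 4, 5, 6, 8, 9, 10}
B ∩ (C ∪ A) = {1, 2, 3, 4, 5, 6, 10}
B ∩ A = {4, 5, 6}
B Δ C = {4, 5, 6, 7, 8, 9}
(B Δ C) Δ B = {1, 2, 3, 8, 9, 10}
(B ∩ A) ∩ ((B Δ C) Δ B) = {}
((B ∩ A) ∩ ((B Δ C) Δ B)) ∖ B = {}
(B ∩ (C ∪ A)) ∩ (((B ∩ A) ∩ ((B Δ C) Δ B)) ∖ B) = {}

{}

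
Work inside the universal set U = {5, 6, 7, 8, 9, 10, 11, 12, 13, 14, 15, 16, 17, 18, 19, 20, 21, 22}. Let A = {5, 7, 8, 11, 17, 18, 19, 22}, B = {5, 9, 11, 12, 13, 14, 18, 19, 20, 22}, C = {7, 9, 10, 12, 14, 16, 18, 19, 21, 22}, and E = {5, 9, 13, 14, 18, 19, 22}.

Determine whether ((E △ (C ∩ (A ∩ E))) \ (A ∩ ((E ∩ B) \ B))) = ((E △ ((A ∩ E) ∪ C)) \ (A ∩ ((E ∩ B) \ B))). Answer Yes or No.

No

A ∩ E = {5, 18, 19, 22}
C ∩ (A ∩ E) = {18, 19, 22}
E △ (C ∩ (A ∩ E)) = {5, 9, 13, 14}
E ∩ B = {5, 9, 13, 14, 18, 19, 22}
(E ∩ B) \ B = {}
A ∩ ((E ∩ B) \ B) = {}
(E △ (C ∩ (A ∩ E))) \ (A ∩ ((E ∩ B) \ B)) = {5, 9, 13, 14}
(A ∩ E) ∪ C = {5, 7, 9, 10, 12, 14, 16, 18, 19, 21, 22}
E △ ((A ∩ E) ∪ C) = {7, 10, 12, 13, 16, 21}
(E △ ((A ∩ E) ∪ C)) \ (A ∩ ((E ∩ B) \ B)) = {7, 10, 12, 13, 16, 21}
5 ∈ (E △ (C ∩ (A ∩ E))) \ (A ∩ ((E ∩ B) \ B)) but 5 ∉ (E △ ((A ∩ E) ∪ C)) \ (A ∩ ((E ∩ B) \ B)), so they differ.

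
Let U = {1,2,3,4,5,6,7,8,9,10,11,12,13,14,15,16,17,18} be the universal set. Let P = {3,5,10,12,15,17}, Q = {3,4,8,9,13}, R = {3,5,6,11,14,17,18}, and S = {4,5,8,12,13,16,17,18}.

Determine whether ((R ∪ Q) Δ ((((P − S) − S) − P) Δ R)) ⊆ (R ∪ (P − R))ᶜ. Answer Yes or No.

R ∪ Q = {3,4,5,6,8,9,11,13,14,17,18}
P − S = {3,10,15}
(P − S) − S = {3,10,15}
((P − S) − S) − P = {}
(((P − S) − S) − P) Δ R = {3,5,6,11,14,17,18}
(R ∪ Q) Δ ((((P − S) − S) − P) Δ R) = {4,8,9,13}
P − R = {10,12,15}
R ∪ (P − R) = {3,5,6,10,11,12,14,15,17,18}
(R ∪ (P − R))ᶜ = {1,2,4,7,8,9,13,16}
Every element of {4,8,9,13} is in {1,2,4,7,8,9,13,16}, so (R ∪ Q) Δ ((((P − S) − S) − P) Δ R) ⊆ (R ∪ (P − R))ᶜ.

Yes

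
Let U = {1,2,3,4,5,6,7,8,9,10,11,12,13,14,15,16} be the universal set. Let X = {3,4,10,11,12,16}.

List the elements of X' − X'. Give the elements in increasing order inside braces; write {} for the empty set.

X' = {1,2,5,6,7,8,9,13,14,15}
X' − X' = {}

{}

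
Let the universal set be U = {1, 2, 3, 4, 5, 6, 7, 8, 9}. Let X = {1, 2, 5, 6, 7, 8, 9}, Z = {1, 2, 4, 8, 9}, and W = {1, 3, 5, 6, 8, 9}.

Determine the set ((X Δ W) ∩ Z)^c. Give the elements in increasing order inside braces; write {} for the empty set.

X Δ W = {2, 3, 7}
(X Δ W) ∩ Z = {2}
((X Δ W) ∩ Z)^c = {1, 3, 4, 5, 6, 7, 8, 9}

{1, 3, 4, 5, 6, 7, 8, 9}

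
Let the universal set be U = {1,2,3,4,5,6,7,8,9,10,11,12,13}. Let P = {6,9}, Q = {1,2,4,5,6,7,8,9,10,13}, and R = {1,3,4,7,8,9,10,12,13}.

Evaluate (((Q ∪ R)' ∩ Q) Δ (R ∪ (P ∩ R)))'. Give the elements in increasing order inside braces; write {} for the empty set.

Q ∪ R = {1,2,3,4,5,6,7,8,9,10,12,13}
(Q ∪ R)' = {11}
(Q ∪ R)' ∩ Q = {}
P ∩ R = {9}
R ∪ (P ∩ R) = {1,3,4,7,8,9,10,12,13}
((Q ∪ R)' ∩ Q) Δ (R ∪ (P ∩ R)) = {1,3,4,7,8,9,10,12,13}
(((Q ∪ R)' ∩ Q) Δ (R ∪ (P ∩ R)))' = {2,5,6,11}

{2,5,6,11}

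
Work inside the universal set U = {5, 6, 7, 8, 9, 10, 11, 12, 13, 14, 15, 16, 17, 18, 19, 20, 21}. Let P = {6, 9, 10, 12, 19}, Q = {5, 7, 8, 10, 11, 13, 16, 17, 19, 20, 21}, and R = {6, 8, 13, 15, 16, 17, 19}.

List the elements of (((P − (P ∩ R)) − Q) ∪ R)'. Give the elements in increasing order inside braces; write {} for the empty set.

P ∩ R = {6, 19}
P − (P ∩ R) = {9, 10, 12}
(P − (P ∩ R)) − Q = {9, 12}
((P − (P ∩ R)) − Q) ∪ R = {6, 8, 9, 12, 13, 15, 16, 17, 19}
(((P − (P ∩ R)) − Q) ∪ R)' = {5, 7, 10, 11, 14, 18, 20, 21}

{5, 7, 10, 11, 14, 18, 20, 21}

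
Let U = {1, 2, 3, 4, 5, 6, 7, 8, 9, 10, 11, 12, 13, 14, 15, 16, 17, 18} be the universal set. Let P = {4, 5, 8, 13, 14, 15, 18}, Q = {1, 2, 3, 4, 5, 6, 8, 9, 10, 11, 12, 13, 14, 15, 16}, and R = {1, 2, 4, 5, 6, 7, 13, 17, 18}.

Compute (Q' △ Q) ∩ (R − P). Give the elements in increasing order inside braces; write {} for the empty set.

{1, 2, 6, 7, 17}

Q' = {7, 17, 18}
Q' △ Q = {1, 2, 3, 4, 5, 6, 7, 8, 9, 10, 11, 12, 13, 14, 15, 16, 17, 18}
R − P = {1, 2, 6, 7, 17}
(Q' △ Q) ∩ (R − P) = {1, 2, 6, 7, 17}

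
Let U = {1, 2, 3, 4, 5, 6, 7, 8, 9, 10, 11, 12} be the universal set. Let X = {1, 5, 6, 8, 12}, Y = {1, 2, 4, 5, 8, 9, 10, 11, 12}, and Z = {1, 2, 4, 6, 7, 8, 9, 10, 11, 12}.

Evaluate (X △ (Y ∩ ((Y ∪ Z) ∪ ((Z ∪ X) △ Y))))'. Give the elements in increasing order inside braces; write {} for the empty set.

{1, 3, 5, 7, 8, 12}

Y ∪ Z = {1, 2, 4, 5, 6, 7, 8, 9, 10, 11, 12}
Z ∪ X = {1, 2, 4, 5, 6, 7, 8, 9, 10, 11, 12}
(Z ∪ X) △ Y = {6, 7}
(Y ∪ Z) ∪ ((Z ∪ X) △ Y) = {1, 2, 4, 5, 6, 7, 8, 9, 10, 11, 12}
Y ∩ ((Y ∪ Z) ∪ ((Z ∪ X) △ Y)) = {1, 2, 4, 5, 8, 9, 10, 11, 12}
X △ (Y ∩ ((Y ∪ Z) ∪ ((Z ∪ X) △ Y))) = {2, 4, 6, 9, 10, 11}
(X △ (Y ∩ ((Y ∪ Z) ∪ ((Z ∪ X) △ Y))))' = {1, 3, 5, 7, 8, 12}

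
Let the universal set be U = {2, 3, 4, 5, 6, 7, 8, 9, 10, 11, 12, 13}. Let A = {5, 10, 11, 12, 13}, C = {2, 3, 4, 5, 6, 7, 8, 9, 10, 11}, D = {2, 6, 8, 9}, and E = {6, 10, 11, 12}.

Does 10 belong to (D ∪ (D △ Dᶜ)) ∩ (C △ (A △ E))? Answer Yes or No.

10 ∉ D, so 10 ∈ Dᶜ
10 ∉ D and 10 ∈ Dᶜ, so 10 ∈ D △ Dᶜ
10 ∉ D and 10 ∈ (D △ Dᶜ), so 10 ∈ D ∪ (D △ Dᶜ)
10 ∈ A and 10 ∈ E, so 10 ∉ A △ E
10 ∈ C and 10 ∉ (A △ E), so 10 ∈ C △ (A △ E)
10 ∈ (D ∪ (D △ Dᶜ)) and 10 ∈ (C △ (A △ E)), so 10 ∈ (D ∪ (D △ Dᶜ)) ∩ (C △ (A △ E))

Yes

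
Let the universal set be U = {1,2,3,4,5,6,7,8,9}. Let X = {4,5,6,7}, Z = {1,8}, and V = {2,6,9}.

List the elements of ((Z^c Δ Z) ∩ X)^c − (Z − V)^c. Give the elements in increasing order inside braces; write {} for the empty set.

{1,8}

Z^c = {2,3,4,5,6,7,9}
Z^c Δ Z = {1,2,3,4,5,6,7,8,9}
(Z^c Δ Z) ∩ X = {4,5,6,7}
((Z^c Δ Z) ∩ X)^c = {1,2,3,8,9}
Z − V = {1,8}
(Z − V)^c = {2,3,4,5,6,7,9}
((Z^c Δ Z) ∩ X)^c − (Z − V)^c = {1,8}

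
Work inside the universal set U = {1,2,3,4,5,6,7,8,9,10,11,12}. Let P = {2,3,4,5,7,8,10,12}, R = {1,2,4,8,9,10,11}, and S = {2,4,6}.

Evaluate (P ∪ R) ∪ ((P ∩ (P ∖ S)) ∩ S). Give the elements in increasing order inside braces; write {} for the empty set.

{1,2,3,4,5,7,8,9,10,11,12}

P ∪ R = {1,2,3,4,5,7,8,9,10,11,12}
P ∖ S = {3,5,7,8,10,12}
P ∩ (P ∖ S) = {3,5,7,8,10,12}
(P ∩ (P ∖ S)) ∩ S = {}
(P ∪ R) ∪ ((P ∩ (P ∖ S)) ∩ S) = {1,2,3,4,5,7,8,9,10,11,12}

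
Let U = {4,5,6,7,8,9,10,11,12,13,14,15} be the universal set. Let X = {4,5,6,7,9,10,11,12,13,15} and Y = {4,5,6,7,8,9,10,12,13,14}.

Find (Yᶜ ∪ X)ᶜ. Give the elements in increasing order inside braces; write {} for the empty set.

Yᶜ = {11,15}
Yᶜ ∪ X = {4,5,6,7,9,10,11,12,13,15}
(Yᶜ ∪ X)ᶜ = {8,14}

{8,14}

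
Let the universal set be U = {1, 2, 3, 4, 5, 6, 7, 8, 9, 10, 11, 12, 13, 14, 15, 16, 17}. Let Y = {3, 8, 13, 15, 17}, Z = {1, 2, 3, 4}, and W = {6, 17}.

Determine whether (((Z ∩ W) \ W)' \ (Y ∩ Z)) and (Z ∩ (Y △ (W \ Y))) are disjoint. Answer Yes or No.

Yes

Z ∩ W = {}
(Z ∩ W) \ W = {}
((Z ∩ W) \ W)' = {1, 2, 3, 4, 5, 6, 7, 8, 9, 10, 11, 12, 13, 14, 15, 16, 17}
Y ∩ Z = {3}
((Z ∩ W) \ W)' \ (Y ∩ Z) = {1, 2, 4, 5, 6, 7, 8, 9, 10, 11, 12, 13, 14, 15, 16, 17}
W \ Y = {6}
Y △ (W \ Y) = {3, 6, 8, 13, 15, 17}
Z ∩ (Y △ (W \ Y)) = {3}
{1, 2, 4, 5, 6, 7, 8, 9, 10, 11, 12, 13, 14, 15, 16, 17} and {3} share no elements.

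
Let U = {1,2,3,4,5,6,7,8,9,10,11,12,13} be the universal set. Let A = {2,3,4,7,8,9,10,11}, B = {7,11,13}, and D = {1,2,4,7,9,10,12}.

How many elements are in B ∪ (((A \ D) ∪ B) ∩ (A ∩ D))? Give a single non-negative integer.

A \ D = {3,8,11}
(A \ D) ∪ B = {3,7,8,11,13}
A ∩ D = {2,4,7,9,10}
((A \ D) ∪ B) ∩ (A ∩ D) = {7}
B ∪ (((A \ D) ∪ B) ∩ (A ∩ D)) = {7,11,13}
|B ∪ (((A \ D) ∪ B) ∩ (A ∩ D))| = 3

3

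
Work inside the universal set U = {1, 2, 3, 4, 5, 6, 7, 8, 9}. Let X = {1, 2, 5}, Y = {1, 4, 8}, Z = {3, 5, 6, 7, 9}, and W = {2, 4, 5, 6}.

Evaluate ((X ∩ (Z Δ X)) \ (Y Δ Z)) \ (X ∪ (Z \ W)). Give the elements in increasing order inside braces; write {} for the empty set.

{}

Z Δ X = {1, 2, 3, 6, 7, 9}
X ∩ (Z Δ X) = {1, 2}
Y Δ Z = {1, 3, 4, 5, 6, 7, 8, 9}
(X ∩ (Z Δ X)) \ (Y Δ Z) = {2}
Z \ W = {3, 7, 9}
X ∪ (Z \ W) = {1, 2, 3, 5, 7, 9}
((X ∩ (Z Δ X)) \ (Y Δ Z)) \ (X ∪ (Z \ W)) = {}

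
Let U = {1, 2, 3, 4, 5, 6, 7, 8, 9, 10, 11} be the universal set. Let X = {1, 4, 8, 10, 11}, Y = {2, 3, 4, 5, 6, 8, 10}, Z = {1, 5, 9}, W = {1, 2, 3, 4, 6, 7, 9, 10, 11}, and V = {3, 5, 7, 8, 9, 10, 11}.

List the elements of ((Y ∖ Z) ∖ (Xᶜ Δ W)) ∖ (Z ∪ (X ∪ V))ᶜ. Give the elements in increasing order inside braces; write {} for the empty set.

Y ∖ Z = {2, 3, 4, 6, 8, 10}
Xᶜ = {2, 3, 5, 6, 7, 9}
Xᶜ Δ W = {1, 4, 5, 10, 11}
(Y ∖ Z) ∖ (Xᶜ Δ W) = {2, 3, 6, 8}
X ∪ V = {1, 3, 4, 5, 7, 8, 9, 10, 11}
Z ∪ (X ∪ V) = {1, 3, 4, 5, 7, 8, 9, 10, 11}
(Z ∪ (X ∪ V))ᶜ = {2, 6}
((Y ∖ Z) ∖ (Xᶜ Δ W)) ∖ (Z ∪ (X ∪ V))ᶜ = {3, 8}

{3, 8}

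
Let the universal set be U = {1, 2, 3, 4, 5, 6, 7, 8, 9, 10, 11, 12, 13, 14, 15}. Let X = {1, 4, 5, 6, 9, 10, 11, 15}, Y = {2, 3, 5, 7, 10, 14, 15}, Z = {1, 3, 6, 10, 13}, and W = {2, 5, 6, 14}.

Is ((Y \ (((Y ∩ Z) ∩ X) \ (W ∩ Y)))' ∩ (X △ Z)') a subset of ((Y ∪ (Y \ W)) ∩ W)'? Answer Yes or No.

Yes

Y ∩ Z = {3, 10}
(Y ∩ Z) ∩ X = {10}
W ∩ Y = {2, 5, 14}
((Y ∩ Z) ∩ X) \ (W ∩ Y) = {10}
Y \ (((Y ∩ Z) ∩ X) \ (W ∩ Y)) = {2, 3, 5, 7, 14, 15}
(Y \ (((Y ∩ Z) ∩ X) \ (W ∩ Y)))' = {1, 4, 6, 8, 9, 10, 11, 12, 13}
X △ Z = {3, 4, 5, 9, 11, 13, 15}
(X △ Z)' = {1, 2, 6, 7, 8, 10, 12, 14}
(Y \ (((Y ∩ Z) ∩ X) \ (W ∩ Y)))' ∩ (X △ Z)' = {1, 6, 8, 10, 12}
Y \ W = {3, 7, 10, 15}
Y ∪ (Y \ W) = {2, 3, 5, 7, 10, 14, 15}
(Y ∪ (Y \ W)) ∩ W = {2, 5, 14}
((Y ∪ (Y \ W)) ∩ W)' = {1, 3, 4, 6, 7, 8, 9, 10, 11, 12, 13, 15}
Every element of {1, 6, 8, 10, 12} is in {1, 3, 4, 6, 7, 8, 9, 10, 11, 12, 13, 15}, so (Y \ (((Y ∩ Z) ∩ X) \ (W ∩ Y)))' ∩ (X △ Z)' ⊆ ((Y ∪ (Y \ W)) ∩ W)'.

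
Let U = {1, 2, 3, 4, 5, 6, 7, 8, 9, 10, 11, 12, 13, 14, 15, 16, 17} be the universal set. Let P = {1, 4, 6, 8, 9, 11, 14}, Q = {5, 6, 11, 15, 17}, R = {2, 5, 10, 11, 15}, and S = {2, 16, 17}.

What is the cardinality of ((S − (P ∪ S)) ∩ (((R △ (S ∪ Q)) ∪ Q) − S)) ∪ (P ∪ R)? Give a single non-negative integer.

11

P ∪ S = {1, 2, 4, 6, 8, 9, 11, 14, 16, 17}
S − (P ∪ S) = {}
S ∪ Q = {2, 5, 6, 11, 15, 16, 17}
R △ (S ∪ Q) = {6, 10, 16, 17}
(R △ (S ∪ Q)) ∪ Q = {5, 6, 10, 11, 15, 16, 17}
((R △ (S ∪ Q)) ∪ Q) − S = {5, 6, 10, 11, 15}
(S − (P ∪ S)) ∩ (((R △ (S ∪ Q)) ∪ Q) − S) = {}
P ∪ R = {1, 2, 4, 5, 6, 8, 9, 10, 11, 14, 15}
((S − (P ∪ S)) ∩ (((R △ (S ∪ Q)) ∪ Q) − S)) ∪ (P ∪ R) = {1, 2, 4, 5, 6, 8, 9, 10, 11, 14, 15}
|((S − (P ∪ S)) ∩ (((R △ (S ∪ Q)) ∪ Q) − S)) ∪ (P ∪ R)| = 11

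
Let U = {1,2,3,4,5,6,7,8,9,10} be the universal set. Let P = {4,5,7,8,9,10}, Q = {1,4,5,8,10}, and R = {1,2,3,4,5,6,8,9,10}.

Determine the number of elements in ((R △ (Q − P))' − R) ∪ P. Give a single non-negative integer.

6

Q − P = {1}
R △ (Q − P) = {2,3,4,5,6,8,9,10}
(R △ (Q − P))' = {1,7}
(R △ (Q − P))' − R = {7}
((R △ (Q − P))' − R) ∪ P = {4,5,7,8,9,10}
|((R △ (Q − P))' − R) ∪ P| = 6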